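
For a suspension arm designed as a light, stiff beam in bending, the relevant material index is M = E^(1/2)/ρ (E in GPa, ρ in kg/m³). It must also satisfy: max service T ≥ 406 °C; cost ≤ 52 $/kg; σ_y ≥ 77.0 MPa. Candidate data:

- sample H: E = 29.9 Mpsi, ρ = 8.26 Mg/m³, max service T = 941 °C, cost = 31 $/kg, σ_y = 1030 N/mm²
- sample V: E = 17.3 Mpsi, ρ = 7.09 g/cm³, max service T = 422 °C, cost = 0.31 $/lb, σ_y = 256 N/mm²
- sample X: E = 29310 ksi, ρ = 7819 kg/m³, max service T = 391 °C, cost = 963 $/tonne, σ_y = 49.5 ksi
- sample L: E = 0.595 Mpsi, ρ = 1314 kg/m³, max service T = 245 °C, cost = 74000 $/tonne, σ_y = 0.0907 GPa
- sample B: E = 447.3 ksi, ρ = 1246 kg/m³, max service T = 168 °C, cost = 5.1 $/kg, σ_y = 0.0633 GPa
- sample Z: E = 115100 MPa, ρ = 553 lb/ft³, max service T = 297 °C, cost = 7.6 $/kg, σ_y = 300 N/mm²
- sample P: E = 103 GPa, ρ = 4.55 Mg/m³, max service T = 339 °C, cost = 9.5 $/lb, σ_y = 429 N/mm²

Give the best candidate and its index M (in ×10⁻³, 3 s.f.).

Screen on constraints: max service T ≥ 406 °C; cost ≤ 52 $/kg; σ_y ≥ 77.0 MPa. Survivors: sample H, sample V.
Convert each candidate to consistent units, then evaluate M:
  sample H: E = 206.2 GPa, ρ = 8260 kg/m³
  sample V: E = 119.3 GPa, ρ = 7090 kg/m³
  sample H: M = 1.74×10⁻³
  sample V: M = 1.54×10⁻³
Highest index: sample H.

sample H, M = 1.74×10⁻³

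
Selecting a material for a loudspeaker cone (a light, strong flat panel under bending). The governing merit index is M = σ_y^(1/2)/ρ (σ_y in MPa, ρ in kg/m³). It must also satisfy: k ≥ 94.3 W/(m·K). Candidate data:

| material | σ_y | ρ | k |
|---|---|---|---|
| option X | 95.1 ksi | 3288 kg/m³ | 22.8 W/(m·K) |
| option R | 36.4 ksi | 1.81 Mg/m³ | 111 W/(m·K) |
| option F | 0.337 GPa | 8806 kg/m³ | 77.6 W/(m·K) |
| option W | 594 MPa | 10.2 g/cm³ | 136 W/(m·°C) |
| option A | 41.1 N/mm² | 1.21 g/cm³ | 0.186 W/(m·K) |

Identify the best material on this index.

option R

Screen on constraints: k ≥ 94.3 W/(m·K). Survivors: option R, option W.
Normalizing units and computing the index:
  option R: σ_y = 251.0 MPa, ρ = 1810 kg/m³
  option W: σ_y = 594.0 MPa, ρ = 10200 kg/m³
  option R: M = 8.75×10⁻³
  option W: M = 2.39×10⁻³
Option R has the largest M.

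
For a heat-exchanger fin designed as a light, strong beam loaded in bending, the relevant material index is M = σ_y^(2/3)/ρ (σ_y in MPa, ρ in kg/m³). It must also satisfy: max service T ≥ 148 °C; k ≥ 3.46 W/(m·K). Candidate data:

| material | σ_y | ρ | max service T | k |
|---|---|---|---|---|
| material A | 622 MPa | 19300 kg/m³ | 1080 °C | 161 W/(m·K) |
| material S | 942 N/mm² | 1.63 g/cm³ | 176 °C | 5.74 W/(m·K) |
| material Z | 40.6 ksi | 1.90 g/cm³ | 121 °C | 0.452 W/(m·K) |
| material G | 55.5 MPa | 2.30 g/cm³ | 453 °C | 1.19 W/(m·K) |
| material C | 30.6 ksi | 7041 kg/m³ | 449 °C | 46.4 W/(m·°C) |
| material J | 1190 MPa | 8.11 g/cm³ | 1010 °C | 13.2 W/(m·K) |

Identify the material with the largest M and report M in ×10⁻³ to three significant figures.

Screen on constraints: max service T ≥ 148 °C; k ≥ 3.46 W/(m·K). Survivors: material A, material S, material C, material J.
Putting every candidate on a common basis:
  material A: σ_y = 622.0 MPa, ρ = 19300 kg/m³
  material S: σ_y = 942.0 MPa, ρ = 1630 kg/m³
  material C: σ_y = 211.0 MPa, ρ = 7041 kg/m³
  material J: σ_y = 1190 MPa, ρ = 8110 kg/m³
  material S: M = 59.0×10⁻³
  material J: M = 13.8×10⁻³
  material C: M = 5.03×10⁻³
  material A: M = 3.78×10⁻³
Highest index: material S.

material S, M = 59.0×10⁻³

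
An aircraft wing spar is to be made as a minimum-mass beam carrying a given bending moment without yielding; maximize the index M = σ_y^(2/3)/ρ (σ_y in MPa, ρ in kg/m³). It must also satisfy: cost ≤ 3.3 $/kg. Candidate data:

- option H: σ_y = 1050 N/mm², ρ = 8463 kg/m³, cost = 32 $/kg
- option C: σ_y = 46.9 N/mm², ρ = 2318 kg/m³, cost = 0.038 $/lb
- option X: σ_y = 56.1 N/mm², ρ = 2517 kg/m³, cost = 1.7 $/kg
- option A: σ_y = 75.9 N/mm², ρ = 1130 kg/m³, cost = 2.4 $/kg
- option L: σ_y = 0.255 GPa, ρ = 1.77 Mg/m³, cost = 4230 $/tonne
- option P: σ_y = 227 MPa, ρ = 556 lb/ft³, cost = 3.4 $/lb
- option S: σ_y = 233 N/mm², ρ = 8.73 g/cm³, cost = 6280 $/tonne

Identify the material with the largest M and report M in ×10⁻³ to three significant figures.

Screen on constraints: cost ≤ 3.3 $/kg. Survivors: option C, option X, option A.
Normalizing units and computing the index:
  option C: σ_y = 46.90 MPa, ρ = 2318 kg/m³
  option X: σ_y = 56.10 MPa, ρ = 2517 kg/m³
  option A: σ_y = 75.90 MPa, ρ = 1130 kg/m³
  option A: M = 15.9×10⁻³
  option X: M = 5.82×10⁻³
  option C: M = 5.61×10⁻³
Option A has the largest M.

option A, M = 15.9×10⁻³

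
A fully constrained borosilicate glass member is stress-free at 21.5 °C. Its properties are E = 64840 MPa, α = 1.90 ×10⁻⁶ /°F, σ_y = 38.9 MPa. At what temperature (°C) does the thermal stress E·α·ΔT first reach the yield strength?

197 °C

E = 64840 MPa = 64.84 GPa.
α = 1.90×10⁻⁶/°F × 9/5 = 3.42×10⁻⁶/K.
E·α·ΔT = 38.90 MPa ⇒ ΔT = 38.90 / (64.84×10³ × 3.42×10⁻⁶) = 175.4 K.
T = 21.5 + 175.4 = 196.9 °C.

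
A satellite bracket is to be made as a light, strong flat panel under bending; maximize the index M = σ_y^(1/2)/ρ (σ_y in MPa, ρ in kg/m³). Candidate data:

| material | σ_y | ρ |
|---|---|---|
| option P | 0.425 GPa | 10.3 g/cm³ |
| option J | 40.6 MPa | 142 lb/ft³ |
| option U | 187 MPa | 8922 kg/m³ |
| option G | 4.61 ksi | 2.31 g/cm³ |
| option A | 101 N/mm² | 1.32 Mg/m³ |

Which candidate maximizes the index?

option A

Convert each candidate to consistent units, then evaluate M:
  option P: σ_y = 425.0 MPa, ρ = 10300 kg/m³
  option J: σ_y = 40.60 MPa, ρ = 2275 kg/m³
  option U: σ_y = 187.0 MPa, ρ = 8922 kg/m³
  option G: σ_y = 31.78 MPa, ρ = 2310 kg/m³
  option A: σ_y = 101.0 MPa, ρ = 1320 kg/m³
  option A: M = 7.61×10⁻³
  option J: M = 2.80×10⁻³
  option G: M = 2.44×10⁻³
  option P: M = 2.00×10⁻³
  option U: M = 1.53×10⁻³
Highest index: option A.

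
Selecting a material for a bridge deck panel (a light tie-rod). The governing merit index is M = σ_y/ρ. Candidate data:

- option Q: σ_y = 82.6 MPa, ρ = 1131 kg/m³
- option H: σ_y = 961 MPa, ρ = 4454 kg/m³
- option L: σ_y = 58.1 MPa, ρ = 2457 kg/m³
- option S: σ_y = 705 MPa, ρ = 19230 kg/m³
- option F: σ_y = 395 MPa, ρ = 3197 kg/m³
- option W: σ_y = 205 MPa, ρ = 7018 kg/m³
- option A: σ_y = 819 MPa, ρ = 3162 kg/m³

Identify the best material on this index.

option A

Evaluate M for each candidate:
  option A: M = 259 kN·m/kg
  option H: M = 216 kN·m/kg
  option F: M = 124 kN·m/kg
  option Q: M = 73.0 kN·m/kg
  option S: M = 36.7 kN·m/kg
  option W: M = 29.2 kN·m/kg
  option L: M = 23.6 kN·m/kg
Option A ranks first.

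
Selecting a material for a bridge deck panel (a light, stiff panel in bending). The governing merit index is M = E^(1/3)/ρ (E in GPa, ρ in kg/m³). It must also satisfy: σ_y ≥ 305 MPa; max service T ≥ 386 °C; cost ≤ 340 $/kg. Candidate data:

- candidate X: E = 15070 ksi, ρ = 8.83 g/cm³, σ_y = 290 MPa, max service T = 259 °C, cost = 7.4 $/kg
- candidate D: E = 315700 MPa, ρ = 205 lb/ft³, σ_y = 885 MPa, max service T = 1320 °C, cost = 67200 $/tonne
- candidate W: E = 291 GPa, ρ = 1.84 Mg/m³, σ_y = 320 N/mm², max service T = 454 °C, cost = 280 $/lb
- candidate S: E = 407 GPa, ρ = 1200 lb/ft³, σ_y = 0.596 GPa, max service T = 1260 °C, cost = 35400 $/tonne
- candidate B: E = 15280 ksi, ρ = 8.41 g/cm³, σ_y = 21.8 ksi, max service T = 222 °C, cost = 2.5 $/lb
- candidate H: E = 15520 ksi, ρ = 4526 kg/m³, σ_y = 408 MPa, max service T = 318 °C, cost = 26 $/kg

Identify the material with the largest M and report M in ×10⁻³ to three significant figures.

Screen on constraints: σ_y ≥ 305 MPa; max service T ≥ 386 °C; cost ≤ 340 $/kg. Survivors: candidate D, candidate S.
After converting to SI:
  candidate D: E = 315.7 GPa, ρ = 3284 kg/m³
  candidate S: E = 407.0 GPa, ρ = 19220 kg/m³
  candidate D: M = 2.07×10⁻³
  candidate S: M = 0.386×10⁻³
Candidate D has the largest M.

candidate D, M = 2.07×10⁻³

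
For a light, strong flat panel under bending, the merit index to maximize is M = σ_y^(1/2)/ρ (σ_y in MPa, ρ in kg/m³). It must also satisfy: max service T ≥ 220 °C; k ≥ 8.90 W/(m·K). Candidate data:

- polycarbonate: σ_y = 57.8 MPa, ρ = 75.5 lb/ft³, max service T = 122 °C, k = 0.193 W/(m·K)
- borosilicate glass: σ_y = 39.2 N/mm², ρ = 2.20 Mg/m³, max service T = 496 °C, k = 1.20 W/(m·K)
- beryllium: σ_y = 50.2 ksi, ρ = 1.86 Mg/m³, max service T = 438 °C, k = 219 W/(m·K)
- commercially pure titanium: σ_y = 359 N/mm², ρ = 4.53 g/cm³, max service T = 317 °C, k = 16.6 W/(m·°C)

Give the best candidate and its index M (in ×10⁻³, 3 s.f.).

beryllium, M = 10.0×10⁻³

Screen on constraints: max service T ≥ 220 °C; k ≥ 8.90 W/(m·K). Survivors: beryllium, commercially pure titanium.
Normalizing units and computing the index:
  beryllium: σ_y = 346.1 MPa, ρ = 1860 kg/m³
  commercially pure titanium: σ_y = 359.0 MPa, ρ = 4530 kg/m³
  beryllium: M = 10.0×10⁻³
  commercially pure titanium: M = 4.18×10⁻³
Beryllium has the largest M.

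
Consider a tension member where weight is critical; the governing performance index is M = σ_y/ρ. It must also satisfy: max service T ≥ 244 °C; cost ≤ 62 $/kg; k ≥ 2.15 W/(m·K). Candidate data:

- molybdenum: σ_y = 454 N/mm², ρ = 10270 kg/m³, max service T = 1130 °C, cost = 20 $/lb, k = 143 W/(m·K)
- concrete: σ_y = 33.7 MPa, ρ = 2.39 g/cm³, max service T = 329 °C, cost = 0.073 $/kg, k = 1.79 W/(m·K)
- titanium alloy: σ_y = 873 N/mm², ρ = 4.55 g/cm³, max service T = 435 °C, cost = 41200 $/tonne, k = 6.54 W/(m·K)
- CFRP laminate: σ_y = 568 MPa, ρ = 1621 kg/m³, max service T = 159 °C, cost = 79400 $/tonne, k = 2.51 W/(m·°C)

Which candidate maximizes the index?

titanium alloy

Screen on constraints: max service T ≥ 244 °C; cost ≤ 62 $/kg; k ≥ 2.15 W/(m·K). Survivors: molybdenum, titanium alloy.
Normalizing units and computing the index:
  molybdenum: σ_y = 454.0 MPa, ρ = 10270 kg/m³
  titanium alloy: σ_y = 873.0 MPa, ρ = 4550 kg/m³
  titanium alloy: M = 192 kN·m/kg
  molybdenum: M = 44.2 kN·m/kg
Titanium alloy ranks first.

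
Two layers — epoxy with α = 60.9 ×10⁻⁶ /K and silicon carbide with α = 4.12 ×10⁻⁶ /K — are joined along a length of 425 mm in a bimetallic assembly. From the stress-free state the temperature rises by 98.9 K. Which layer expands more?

epoxy

α(epoxy) = 60.9×10⁻⁶/K vs α(silicon carbide) = 4.12×10⁻⁶/K.
Higher α expands more for the same ΔT: epoxy.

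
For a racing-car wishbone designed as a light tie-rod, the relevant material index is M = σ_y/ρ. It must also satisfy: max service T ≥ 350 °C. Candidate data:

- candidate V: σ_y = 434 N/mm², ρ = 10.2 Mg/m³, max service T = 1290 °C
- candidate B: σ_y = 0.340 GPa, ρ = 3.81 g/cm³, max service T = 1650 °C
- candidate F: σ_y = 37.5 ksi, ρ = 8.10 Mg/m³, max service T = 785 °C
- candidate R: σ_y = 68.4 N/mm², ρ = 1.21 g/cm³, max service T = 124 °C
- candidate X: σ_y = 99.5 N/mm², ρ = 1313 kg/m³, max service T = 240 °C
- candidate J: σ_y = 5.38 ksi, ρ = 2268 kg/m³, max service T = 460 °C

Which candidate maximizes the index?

Screen on constraints: max service T ≥ 350 °C. Survivors: candidate V, candidate B, candidate F, candidate J.
Convert each candidate to consistent units, then evaluate M:
  candidate V: σ_y = 434.0 MPa, ρ = 10200 kg/m³
  candidate B: σ_y = 340.0 MPa, ρ = 3810 kg/m³
  candidate F: σ_y = 258.6 MPa, ρ = 8100 kg/m³
  candidate J: σ_y = 37.09 MPa, ρ = 2268 kg/m³
  candidate B: M = 89.2 kN·m/kg
  candidate V: M = 42.5 kN·m/kg
  candidate F: M = 31.9 kN·m/kg
  candidate J: M = 16.4 kN·m/kg
The maximum is for candidate B.

candidate B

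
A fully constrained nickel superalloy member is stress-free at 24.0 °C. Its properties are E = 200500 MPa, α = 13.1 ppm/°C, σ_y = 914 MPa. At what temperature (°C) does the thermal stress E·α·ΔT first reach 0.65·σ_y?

E = 200500 MPa = 200.5 GPa.
E·α·ΔT = 594.1 MPa ⇒ ΔT = 594.1 / (200.5×10³ × 13.1×10⁻⁶) = 226.2 K.
T = 24.0 + 226.2 = 250.2 °C.

250 °C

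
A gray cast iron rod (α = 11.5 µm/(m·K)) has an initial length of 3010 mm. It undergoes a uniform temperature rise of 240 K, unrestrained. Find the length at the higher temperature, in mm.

3018.3 mm

ΔL = α·L₀·ΔT = 11.5×10⁻⁶ × 3010 mm × 240.0 K = 8.31 mm.
L = L₀ + ΔL = 3010 + 8.31 = 3018.3 mm.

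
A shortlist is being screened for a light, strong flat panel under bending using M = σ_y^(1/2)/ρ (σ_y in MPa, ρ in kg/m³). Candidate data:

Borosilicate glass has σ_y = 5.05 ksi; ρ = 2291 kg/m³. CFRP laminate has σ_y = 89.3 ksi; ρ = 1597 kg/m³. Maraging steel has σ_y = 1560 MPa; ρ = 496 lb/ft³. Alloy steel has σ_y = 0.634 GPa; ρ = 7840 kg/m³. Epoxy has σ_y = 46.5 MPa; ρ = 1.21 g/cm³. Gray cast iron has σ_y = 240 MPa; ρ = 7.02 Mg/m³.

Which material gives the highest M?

CFRP laminate

Convert each candidate to consistent units, then evaluate M:
  borosilicate glass: σ_y = 34.82 MPa, ρ = 2291 kg/m³
  CFRP laminate: σ_y = 615.7 MPa, ρ = 1597 kg/m³
  maraging steel: σ_y = 1560 MPa, ρ = 7945 kg/m³
  alloy steel: σ_y = 634.0 MPa, ρ = 7840 kg/m³
  epoxy: σ_y = 46.50 MPa, ρ = 1210 kg/m³
  gray cast iron: σ_y = 240.0 MPa, ρ = 7020 kg/m³
  CFRP laminate: M = 15.5×10⁻³
  epoxy: M = 5.64×10⁻³
  maraging steel: M = 4.97×10⁻³
  alloy steel: M = 3.21×10⁻³
  borosilicate glass: M = 2.58×10⁻³
  gray cast iron: M = 2.21×10⁻³
Highest index: CFRP laminate.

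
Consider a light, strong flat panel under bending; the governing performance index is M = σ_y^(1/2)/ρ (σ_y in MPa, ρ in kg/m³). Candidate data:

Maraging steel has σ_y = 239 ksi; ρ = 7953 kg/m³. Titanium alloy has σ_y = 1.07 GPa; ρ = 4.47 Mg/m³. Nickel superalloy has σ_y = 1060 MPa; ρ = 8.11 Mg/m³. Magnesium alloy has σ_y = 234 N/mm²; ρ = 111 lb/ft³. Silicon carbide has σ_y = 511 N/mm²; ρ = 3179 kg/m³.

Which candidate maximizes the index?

In SI units:
  maraging steel: σ_y = 1648 MPa, ρ = 7953 kg/m³
  titanium alloy: σ_y = 1070 MPa, ρ = 4470 kg/m³
  nickel superalloy: σ_y = 1060 MPa, ρ = 8110 kg/m³
  magnesium alloy: σ_y = 234.0 MPa, ρ = 1778 kg/m³
  silicon carbide: σ_y = 511.0 MPa, ρ = 3179 kg/m³
  magnesium alloy: M = 8.60×10⁻³
  titanium alloy: M = 7.32×10⁻³
  silicon carbide: M = 7.11×10⁻³
  maraging steel: M = 5.10×10⁻³
  nickel superalloy: M = 4.01×10⁻³
Highest index: magnesium alloy.

magnesium alloy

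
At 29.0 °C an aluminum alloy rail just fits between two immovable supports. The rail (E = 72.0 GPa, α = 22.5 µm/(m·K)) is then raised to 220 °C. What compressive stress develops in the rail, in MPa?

309 MPa

ΔT = 191.0 K. Constrained thermal stress σ = E·α·ΔT = 72.00×10³ MPa × 22.5×10⁻⁶ × 191.0 = 309 MPa (compressive).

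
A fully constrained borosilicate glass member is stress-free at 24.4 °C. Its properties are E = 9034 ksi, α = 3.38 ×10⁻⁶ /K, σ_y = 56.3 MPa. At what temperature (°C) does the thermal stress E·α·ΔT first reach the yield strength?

E = 9034 ksi = 62.29 GPa.
E·α·ΔT = 56.30 MPa ⇒ ΔT = 56.30 / (62.29×10³ × 3.38×10⁻⁶) = 267.4 K.
T = 24.4 + 267.4 = 291.8 °C.

292 °C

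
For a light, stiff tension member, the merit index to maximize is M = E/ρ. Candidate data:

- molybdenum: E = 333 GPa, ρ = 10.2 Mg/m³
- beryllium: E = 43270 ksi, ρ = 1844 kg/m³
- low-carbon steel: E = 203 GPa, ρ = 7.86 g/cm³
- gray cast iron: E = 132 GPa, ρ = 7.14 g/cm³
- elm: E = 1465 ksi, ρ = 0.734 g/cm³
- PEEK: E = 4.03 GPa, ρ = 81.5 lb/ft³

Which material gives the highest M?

In SI units:
  molybdenum: E = 333.0 GPa, ρ = 10200 kg/m³
  beryllium: E = 298.3 GPa, ρ = 1844 kg/m³
  low-carbon steel: E = 203.0 GPa, ρ = 7860 kg/m³
  gray cast iron: E = 132.0 GPa, ρ = 7140 kg/m³
  elm: E = 10.10 GPa, ρ = 734.0 kg/m³
  PEEK: E = 4.030 GPa, ρ = 1306 kg/m³
  beryllium: M = 162 MN·m/kg
  molybdenum: M = 32.6 MN·m/kg
  low-carbon steel: M = 25.8 MN·m/kg
  gray cast iron: M = 18.5 MN·m/kg
  elm: M = 13.8 MN·m/kg
  PEEK: M = 3.09 MN·m/kg
The maximum is for beryllium.

beryllium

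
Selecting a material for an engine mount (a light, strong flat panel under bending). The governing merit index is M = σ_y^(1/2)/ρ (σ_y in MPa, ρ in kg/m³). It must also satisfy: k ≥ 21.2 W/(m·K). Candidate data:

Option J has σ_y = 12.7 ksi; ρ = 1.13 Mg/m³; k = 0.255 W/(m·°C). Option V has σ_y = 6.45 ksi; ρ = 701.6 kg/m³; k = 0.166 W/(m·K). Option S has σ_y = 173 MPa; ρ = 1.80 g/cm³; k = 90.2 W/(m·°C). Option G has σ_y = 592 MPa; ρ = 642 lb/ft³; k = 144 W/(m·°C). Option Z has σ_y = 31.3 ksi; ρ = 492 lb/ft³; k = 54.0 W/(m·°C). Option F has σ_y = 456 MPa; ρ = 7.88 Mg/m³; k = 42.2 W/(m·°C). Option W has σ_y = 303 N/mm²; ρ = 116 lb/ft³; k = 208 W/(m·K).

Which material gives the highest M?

Screen on constraints: k ≥ 21.2 W/(m·K). Survivors: option S, option G, option Z, option F, option W.
In SI units:
  option S: σ_y = 173.0 MPa, ρ = 1800 kg/m³
  option G: σ_y = 592.0 MPa, ρ = 10280 kg/m³
  option Z: σ_y = 215.8 MPa, ρ = 7881 kg/m³
  option F: σ_y = 456.0 MPa, ρ = 7880 kg/m³
  option W: σ_y = 303.0 MPa, ρ = 1858 kg/m³
  option W: M = 9.37×10⁻³
  option S: M = 7.31×10⁻³
  option F: M = 2.71×10⁻³
  option G: M = 2.37×10⁻³
  option Z: M = 1.86×10⁻³
Option W has the largest M.

option W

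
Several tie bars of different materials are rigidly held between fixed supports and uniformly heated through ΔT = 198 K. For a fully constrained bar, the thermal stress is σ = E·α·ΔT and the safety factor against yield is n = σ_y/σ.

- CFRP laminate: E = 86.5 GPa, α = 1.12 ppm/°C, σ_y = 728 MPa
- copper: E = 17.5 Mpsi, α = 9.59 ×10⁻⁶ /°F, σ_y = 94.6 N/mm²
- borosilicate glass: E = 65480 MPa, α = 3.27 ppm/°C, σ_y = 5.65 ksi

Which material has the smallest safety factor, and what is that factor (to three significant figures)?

copper, n = 0.229

With everything in SI (GPa, ×10⁻⁶/K, MPa):
  CFRP laminate: E = 86.50, α = 1.12, σ_y = 728.0 → σ = 19.2 MPa, n = 38.0
  copper: E = 120.7, α = 17.3, σ_y = 94.60 → σ = 412 MPa, n = 0.229
  borosilicate glass: E = 65.48, α = 3.27, σ_y = 38.96 → σ = 42.4 MPa, n = 0.919
Copper has the lowest safety factor, n = 0.229.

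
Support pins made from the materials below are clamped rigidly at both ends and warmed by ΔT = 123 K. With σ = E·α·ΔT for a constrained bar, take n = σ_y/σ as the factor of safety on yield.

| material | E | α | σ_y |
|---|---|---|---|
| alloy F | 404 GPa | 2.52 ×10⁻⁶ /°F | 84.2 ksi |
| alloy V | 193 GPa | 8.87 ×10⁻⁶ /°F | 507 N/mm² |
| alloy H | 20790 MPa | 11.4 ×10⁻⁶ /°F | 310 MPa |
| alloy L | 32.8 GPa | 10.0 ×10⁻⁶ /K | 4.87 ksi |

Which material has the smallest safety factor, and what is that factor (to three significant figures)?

alloy L, n = 0.832

Per material, after unit conversion:
  alloy F: E = 404.0, α = 4.54, σ_y = 580.5 → σ = 225 MPa, n = 2.58
  alloy V: E = 193.0, α = 16.0, σ_y = 507.0 → σ = 379 MPa, n = 1.34
  alloy H: E = 20.79, α = 20.5, σ_y = 310.0 → σ = 52.5 MPa, n = 5.91
  alloy L: E = 32.80, α = 10.0, σ_y = 33.58 → σ = 40.3 MPa, n = 0.832
The minimum is alloy L at n = 0.832.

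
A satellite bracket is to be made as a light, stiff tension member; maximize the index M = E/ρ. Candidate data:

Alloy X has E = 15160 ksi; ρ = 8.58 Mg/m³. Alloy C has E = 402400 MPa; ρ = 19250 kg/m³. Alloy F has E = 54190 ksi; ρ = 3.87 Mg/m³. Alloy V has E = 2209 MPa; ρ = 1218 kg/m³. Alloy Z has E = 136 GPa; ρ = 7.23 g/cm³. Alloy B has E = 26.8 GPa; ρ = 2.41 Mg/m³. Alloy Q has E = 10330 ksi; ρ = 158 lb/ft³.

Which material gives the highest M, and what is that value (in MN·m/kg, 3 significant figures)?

Putting every candidate on a common basis:
  alloy X: E = 104.5 GPa, ρ = 8580 kg/m³
  alloy C: E = 402.4 GPa, ρ = 19250 kg/m³
  alloy F: E = 373.6 GPa, ρ = 3870 kg/m³
  alloy V: E = 2.209 GPa, ρ = 1218 kg/m³
  alloy Z: E = 136.0 GPa, ρ = 7230 kg/m³
  alloy B: E = 26.80 GPa, ρ = 2410 kg/m³
  alloy Q: E = 71.22 GPa, ρ = 2531 kg/m³
  alloy F: M = 96.5 MN·m/kg
  alloy Q: M = 28.1 MN·m/kg
  alloy C: M = 20.9 MN·m/kg
  alloy Z: M = 18.8 MN·m/kg
  alloy X: M = 12.2 MN·m/kg
  alloy B: M = 11.1 MN·m/kg
  alloy V: M = 1.81 MN·m/kg
The maximum is for alloy F.

alloy F, M = 96.5 MN·m/kg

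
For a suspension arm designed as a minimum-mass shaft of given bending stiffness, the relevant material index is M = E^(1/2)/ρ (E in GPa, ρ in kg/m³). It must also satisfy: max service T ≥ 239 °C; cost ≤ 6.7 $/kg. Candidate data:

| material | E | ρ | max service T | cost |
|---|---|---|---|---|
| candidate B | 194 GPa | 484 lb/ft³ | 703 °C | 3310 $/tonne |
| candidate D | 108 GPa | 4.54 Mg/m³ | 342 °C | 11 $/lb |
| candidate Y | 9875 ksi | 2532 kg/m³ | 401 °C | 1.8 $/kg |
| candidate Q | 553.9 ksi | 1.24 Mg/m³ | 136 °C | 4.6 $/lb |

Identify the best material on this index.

candidate Y

Screen on constraints: max service T ≥ 239 °C; cost ≤ 6.7 $/kg. Survivors: candidate B, candidate Y.
In SI units:
  candidate B: E = 194.0 GPa, ρ = 7753 kg/m³
  candidate Y: E = 68.09 GPa, ρ = 2532 kg/m³
  candidate Y: M = 3.26×10⁻³
  candidate B: M = 1.80×10⁻³
The maximum is for candidate Y.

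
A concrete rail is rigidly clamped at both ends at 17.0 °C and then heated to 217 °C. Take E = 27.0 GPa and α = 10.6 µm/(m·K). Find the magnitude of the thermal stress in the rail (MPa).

57.2 MPa

ΔT = 200.0 K. Constrained thermal stress σ = E·α·ΔT = 27.00×10³ MPa × 10.6×10⁻⁶ × 200.0 = 57.2 MPa (compressive).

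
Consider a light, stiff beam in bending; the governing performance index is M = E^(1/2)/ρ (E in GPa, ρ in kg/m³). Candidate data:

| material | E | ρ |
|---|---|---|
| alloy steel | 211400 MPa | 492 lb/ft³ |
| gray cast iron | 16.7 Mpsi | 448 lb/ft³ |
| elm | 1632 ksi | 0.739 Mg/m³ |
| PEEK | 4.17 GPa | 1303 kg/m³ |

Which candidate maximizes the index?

In SI units:
  alloy steel: E = 211.4 GPa, ρ = 7881 kg/m³
  gray cast iron: E = 115.1 GPa, ρ = 7176 kg/m³
  elm: E = 11.25 GPa, ρ = 739.0 kg/m³
  PEEK: E = 4.170 GPa, ρ = 1303 kg/m³
  elm: M = 4.54×10⁻³
  alloy steel: M = 1.84×10⁻³
  PEEK: M = 1.57×10⁻³
  gray cast iron: M = 1.50×10⁻³
Highest index: elm.

elm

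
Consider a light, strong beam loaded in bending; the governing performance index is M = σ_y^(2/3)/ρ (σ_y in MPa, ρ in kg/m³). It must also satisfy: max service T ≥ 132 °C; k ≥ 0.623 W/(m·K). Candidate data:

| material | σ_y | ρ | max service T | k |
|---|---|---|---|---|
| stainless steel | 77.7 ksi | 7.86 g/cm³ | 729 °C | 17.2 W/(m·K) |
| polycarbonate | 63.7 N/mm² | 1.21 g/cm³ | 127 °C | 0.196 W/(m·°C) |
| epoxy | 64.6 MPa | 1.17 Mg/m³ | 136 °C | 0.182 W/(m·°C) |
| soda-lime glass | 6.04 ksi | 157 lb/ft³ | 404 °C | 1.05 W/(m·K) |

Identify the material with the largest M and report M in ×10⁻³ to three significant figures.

Screen on constraints: max service T ≥ 132 °C; k ≥ 0.623 W/(m·K). Survivors: stainless steel, soda-lime glass.
After converting to SI:
  stainless steel: σ_y = 535.7 MPa, ρ = 7860 kg/m³
  soda-lime glass: σ_y = 41.64 MPa, ρ = 2515 kg/m³
  stainless steel: M = 8.39×10⁻³
  soda-lime glass: M = 4.78×10⁻³
The maximum is for stainless steel.

stainless steel, M = 8.39×10⁻³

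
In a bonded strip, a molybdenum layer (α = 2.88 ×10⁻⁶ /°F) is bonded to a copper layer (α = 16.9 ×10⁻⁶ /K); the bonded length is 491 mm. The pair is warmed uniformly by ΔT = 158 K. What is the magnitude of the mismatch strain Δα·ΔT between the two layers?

1.85×10⁻³

molybdenum: α = 2.88×10⁻⁶/°F × 9/5 = 5.18×10⁻⁶/K.
Δα = |5.18 − 16.9|×10⁻⁶/K = 11.7×10⁻⁶/K.
Mismatch strain = Δα·ΔT = 11.7×10⁻⁶ × 158.0 = 1.85×10⁻³.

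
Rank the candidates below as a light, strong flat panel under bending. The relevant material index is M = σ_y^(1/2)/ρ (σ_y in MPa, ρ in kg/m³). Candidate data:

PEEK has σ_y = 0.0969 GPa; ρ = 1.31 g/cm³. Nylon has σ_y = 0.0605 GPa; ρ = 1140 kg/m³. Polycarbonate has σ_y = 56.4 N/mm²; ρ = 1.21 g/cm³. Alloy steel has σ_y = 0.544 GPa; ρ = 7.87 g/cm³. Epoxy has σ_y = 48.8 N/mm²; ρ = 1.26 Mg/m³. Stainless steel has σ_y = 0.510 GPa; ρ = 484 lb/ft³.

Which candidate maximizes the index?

Convert each candidate to consistent units, then evaluate M:
  PEEK: σ_y = 96.90 MPa, ρ = 1310 kg/m³
  nylon: σ_y = 60.50 MPa, ρ = 1140 kg/m³
  polycarbonate: σ_y = 56.40 MPa, ρ = 1210 kg/m³
  alloy steel: σ_y = 544.0 MPa, ρ = 7870 kg/m³
  epoxy: σ_y = 48.80 MPa, ρ = 1260 kg/m³
  stainless steel: σ_y = 510.0 MPa, ρ = 7753 kg/m³
  PEEK: M = 7.51×10⁻³
  nylon: M = 6.82×10⁻³
  polycarbonate: M = 6.21×10⁻³
  epoxy: M = 5.54×10⁻³
  alloy steel: M = 2.96×10⁻³
  stainless steel: M = 2.91×10⁻³
PEEK ranks first.

PEEK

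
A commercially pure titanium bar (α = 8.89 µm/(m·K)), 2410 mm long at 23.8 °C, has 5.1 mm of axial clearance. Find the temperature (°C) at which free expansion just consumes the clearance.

α·L₀·ΔT = 5.1 mm ⇒ ΔT = 5.1 / (8.89×10⁻⁶ × 2410.0) = 238.0 K.
T = 23.8 + 238.0 = 261.8 °C.

262 °C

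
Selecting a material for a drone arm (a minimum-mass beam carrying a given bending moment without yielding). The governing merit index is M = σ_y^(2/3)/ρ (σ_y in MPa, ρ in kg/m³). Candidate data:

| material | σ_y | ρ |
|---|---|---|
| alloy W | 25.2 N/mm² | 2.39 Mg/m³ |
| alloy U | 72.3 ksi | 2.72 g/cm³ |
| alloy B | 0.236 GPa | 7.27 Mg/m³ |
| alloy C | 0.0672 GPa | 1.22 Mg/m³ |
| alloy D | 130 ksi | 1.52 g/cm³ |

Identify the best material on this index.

Normalizing units and computing the index:
  alloy W: σ_y = 25.20 MPa, ρ = 2390 kg/m³
  alloy U: σ_y = 498.5 MPa, ρ = 2720 kg/m³
  alloy B: σ_y = 236.0 MPa, ρ = 7270 kg/m³
  alloy C: σ_y = 67.20 MPa, ρ = 1220 kg/m³
  alloy D: σ_y = 896.3 MPa, ρ = 1520 kg/m³
  alloy D: M = 61.2×10⁻³
  alloy U: M = 23.1×10⁻³
  alloy C: M = 13.5×10⁻³
  alloy B: M = 5.25×10⁻³
  alloy W: M = 3.60×10⁻³
Alloy D ranks first.

alloy D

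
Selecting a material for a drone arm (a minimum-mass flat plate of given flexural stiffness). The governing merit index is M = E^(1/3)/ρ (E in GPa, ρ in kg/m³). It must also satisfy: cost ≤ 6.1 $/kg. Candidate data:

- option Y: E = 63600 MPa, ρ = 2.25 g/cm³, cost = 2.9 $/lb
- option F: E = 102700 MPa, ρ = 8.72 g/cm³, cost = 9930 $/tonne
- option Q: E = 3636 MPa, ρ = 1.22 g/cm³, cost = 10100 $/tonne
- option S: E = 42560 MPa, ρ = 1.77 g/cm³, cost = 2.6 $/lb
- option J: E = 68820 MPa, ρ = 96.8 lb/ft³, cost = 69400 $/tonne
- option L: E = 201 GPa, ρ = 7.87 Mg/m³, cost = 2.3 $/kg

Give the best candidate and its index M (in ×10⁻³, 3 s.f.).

Screen on constraints: cost ≤ 6.1 $/kg. Survivors: option S, option L.
Normalizing units and computing the index:
  option S: E = 42.56 GPa, ρ = 1770 kg/m³
  option L: E = 201.0 GPa, ρ = 7870 kg/m³
  option S: M = 1.97×10⁻³
  option L: M = 0.744×10⁻³
The maximum is for option S.

option S, M = 1.97×10⁻³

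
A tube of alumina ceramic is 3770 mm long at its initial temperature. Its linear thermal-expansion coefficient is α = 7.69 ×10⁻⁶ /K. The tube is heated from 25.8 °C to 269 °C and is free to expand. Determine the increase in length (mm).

7.05 mm

ΔT = 269 − 25.8 = 243.2 K.
ΔL = α·L₀·ΔT = 7.69×10⁻⁶ × 3770 mm × 243.2 K = 7.05 mm.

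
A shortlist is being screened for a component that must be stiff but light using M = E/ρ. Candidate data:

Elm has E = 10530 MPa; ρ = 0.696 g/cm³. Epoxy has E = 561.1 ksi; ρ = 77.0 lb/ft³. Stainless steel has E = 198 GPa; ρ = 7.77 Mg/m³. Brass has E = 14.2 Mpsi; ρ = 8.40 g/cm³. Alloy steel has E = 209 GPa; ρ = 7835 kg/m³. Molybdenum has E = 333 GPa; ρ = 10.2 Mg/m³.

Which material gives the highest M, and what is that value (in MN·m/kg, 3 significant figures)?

molybdenum, M = 32.6 MN·m/kg

Convert each candidate to consistent units, then evaluate M:
  elm: E = 10.53 GPa, ρ = 696.0 kg/m³
  epoxy: E = 3.869 GPa, ρ = 1233 kg/m³
  stainless steel: E = 198.0 GPa, ρ = 7770 kg/m³
  brass: E = 97.91 GPa, ρ = 8400 kg/m³
  alloy steel: E = 209.0 GPa, ρ = 7835 kg/m³
  molybdenum: E = 333.0 GPa, ρ = 10200 kg/m³
  molybdenum: M = 32.6 MN·m/kg
  alloy steel: M = 26.7 MN·m/kg
  stainless steel: M = 25.5 MN·m/kg
  elm: M = 15.1 MN·m/kg
  brass: M = 11.7 MN·m/kg
  epoxy: M = 3.14 MN·m/kg
Molybdenum ranks first.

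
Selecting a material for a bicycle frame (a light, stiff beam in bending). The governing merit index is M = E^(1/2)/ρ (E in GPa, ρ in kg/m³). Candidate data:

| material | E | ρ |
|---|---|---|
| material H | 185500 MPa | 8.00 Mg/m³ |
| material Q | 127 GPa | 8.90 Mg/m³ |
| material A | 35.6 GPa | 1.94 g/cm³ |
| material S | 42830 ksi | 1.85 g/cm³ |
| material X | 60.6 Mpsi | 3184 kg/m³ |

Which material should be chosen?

In SI units:
  material H: E = 185.5 GPa, ρ = 8000 kg/m³
  material Q: E = 127.0 GPa, ρ = 8900 kg/m³
  material A: E = 35.60 GPa, ρ = 1940 kg/m³
  material S: E = 295.3 GPa, ρ = 1850 kg/m³
  material X: E = 417.8 GPa, ρ = 3184 kg/m³
  material S: M = 9.29×10⁻³
  material X: M = 6.42×10⁻³
  material A: M = 3.08×10⁻³
  material H: M = 1.70×10⁻³
  material Q: M = 1.27×10⁻³
The maximum is for material S.

material S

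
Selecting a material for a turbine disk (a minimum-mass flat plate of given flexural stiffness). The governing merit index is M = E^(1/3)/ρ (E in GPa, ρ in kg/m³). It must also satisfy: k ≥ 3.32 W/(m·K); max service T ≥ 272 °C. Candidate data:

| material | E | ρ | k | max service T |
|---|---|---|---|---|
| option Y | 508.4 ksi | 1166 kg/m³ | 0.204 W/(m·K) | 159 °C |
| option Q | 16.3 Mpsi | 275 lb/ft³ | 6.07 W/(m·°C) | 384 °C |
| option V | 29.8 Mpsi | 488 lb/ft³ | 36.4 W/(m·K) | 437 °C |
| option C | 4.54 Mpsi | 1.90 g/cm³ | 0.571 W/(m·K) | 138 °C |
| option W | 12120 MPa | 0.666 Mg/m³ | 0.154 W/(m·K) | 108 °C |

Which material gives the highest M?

Screen on constraints: k ≥ 3.32 W/(m·K); max service T ≥ 272 °C. Survivors: option Q, option V.
After converting to SI:
  option Q: E = 112.4 GPa, ρ = 4405 kg/m³
  option V: E = 205.5 GPa, ρ = 7817 kg/m³
  option Q: M = 1.10×10⁻³
  option V: M = 0.755×10⁻³
Option Q ranks first.

option Q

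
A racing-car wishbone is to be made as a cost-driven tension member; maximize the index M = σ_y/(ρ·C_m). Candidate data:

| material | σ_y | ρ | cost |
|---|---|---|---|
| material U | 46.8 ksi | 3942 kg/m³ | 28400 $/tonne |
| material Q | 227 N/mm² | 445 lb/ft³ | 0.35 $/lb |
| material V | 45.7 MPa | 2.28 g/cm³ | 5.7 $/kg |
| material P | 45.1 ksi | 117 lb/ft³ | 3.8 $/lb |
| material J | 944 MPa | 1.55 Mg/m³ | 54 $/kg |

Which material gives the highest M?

material Q

After converting to SI:
  material U: σ_y = 322.7 MPa, ρ = 3942 kg/m³, cost = 28.40 $/kg
  material Q: σ_y = 227.0 MPa, ρ = 7128 kg/m³, cost = 0.7716 $/kg
  material V: σ_y = 45.70 MPa, ρ = 2280 kg/m³, cost = 5.700 $/kg
  material P: σ_y = 311.0 MPa, ρ = 1874 kg/m³, cost = 8.377 $/kg
  material J: σ_y = 944.0 MPa, ρ = 1550 kg/m³, cost = 54.00 $/kg
  material Q: M = 41.3 kN·m per $
  material P: M = 19.8 kN·m per $
  material J: M = 11.3 kN·m per $
  material V: M = 3.52 kN·m per $
  material U: M = 2.88 kN·m per $
Material Q has the largest M.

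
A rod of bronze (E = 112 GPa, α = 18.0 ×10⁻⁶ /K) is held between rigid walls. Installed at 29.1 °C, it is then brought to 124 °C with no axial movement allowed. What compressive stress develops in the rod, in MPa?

ΔT = 94.90 K. Constrained thermal stress σ = E·α·ΔT = 112.0×10³ MPa × 18.0×10⁻⁶ × 94.90 = 191 MPa (compressive).

191 MPa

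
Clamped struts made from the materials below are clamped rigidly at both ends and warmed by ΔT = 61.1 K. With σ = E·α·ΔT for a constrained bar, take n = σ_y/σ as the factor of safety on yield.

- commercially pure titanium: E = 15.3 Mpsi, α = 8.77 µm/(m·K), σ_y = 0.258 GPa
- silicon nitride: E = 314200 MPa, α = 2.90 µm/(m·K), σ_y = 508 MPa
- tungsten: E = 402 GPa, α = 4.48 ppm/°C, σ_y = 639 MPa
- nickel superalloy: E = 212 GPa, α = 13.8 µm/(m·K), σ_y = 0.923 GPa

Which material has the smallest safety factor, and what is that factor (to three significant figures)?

commercially pure titanium, n = 4.56

In consistent units (E in GPa, α in ×10⁻⁶/K, σ_y in MPa):
  commercially pure titanium: E = 105.5, α = 8.77, σ_y = 258.0 → σ = 56.5 MPa, n = 4.56
  silicon nitride: E = 314.2, α = 2.90, σ_y = 508.0 → σ = 55.7 MPa, n = 9.12
  tungsten: E = 402.0, α = 4.48, σ_y = 639.0 → σ = 110 MPa, n = 5.81
  nickel superalloy: E = 212.0, α = 13.8, σ_y = 923.0 → σ = 179 MPa, n = 5.16
The minimum is commercially pure titanium at n = 4.56.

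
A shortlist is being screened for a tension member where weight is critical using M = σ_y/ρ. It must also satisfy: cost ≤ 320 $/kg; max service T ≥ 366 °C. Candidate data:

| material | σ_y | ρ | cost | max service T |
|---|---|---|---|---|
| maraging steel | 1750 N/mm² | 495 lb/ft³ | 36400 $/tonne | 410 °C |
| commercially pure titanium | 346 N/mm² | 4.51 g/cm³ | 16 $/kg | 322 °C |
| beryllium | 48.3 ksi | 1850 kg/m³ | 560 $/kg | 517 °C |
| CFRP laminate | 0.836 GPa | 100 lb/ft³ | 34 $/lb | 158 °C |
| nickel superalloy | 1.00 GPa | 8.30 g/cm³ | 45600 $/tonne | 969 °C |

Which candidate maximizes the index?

maraging steel

Screen on constraints: cost ≤ 320 $/kg; max service T ≥ 366 °C. Survivors: maraging steel, nickel superalloy.
Putting every candidate on a common basis:
  maraging steel: σ_y = 1750 MPa, ρ = 7929 kg/m³
  nickel superalloy: σ_y = 1000 MPa, ρ = 8300 kg/m³
  maraging steel: M = 221 kN·m/kg
  nickel superalloy: M = 120 kN·m/kg
Highest index: maraging steel.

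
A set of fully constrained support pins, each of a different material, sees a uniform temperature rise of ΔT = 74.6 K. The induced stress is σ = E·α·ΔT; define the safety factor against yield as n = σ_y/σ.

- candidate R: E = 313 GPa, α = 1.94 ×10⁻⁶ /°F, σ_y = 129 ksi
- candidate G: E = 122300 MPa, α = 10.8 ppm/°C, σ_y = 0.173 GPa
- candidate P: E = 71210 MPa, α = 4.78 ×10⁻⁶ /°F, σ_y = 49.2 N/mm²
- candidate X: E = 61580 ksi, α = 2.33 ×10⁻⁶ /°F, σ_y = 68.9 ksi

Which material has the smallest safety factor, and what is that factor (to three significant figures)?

candidate P, n = 1.08

In consistent units (E in GPa, α in ×10⁻⁶/K, σ_y in MPa):
  candidate R: E = 313.0, α = 3.49, σ_y = 889.4 → σ = 81.5 MPa, n = 10.9
  candidate G: E = 122.3, α = 10.8, σ_y = 173.0 → σ = 98.5 MPa, n = 1.76
  candidate P: E = 71.21, α = 8.60, σ_y = 49.20 → σ = 45.7 MPa, n = 1.08
  candidate X: E = 424.6, α = 4.19, σ_y = 475.0 → σ = 133 MPa, n = 3.58
Candidate P has the lowest safety factor, n = 1.08.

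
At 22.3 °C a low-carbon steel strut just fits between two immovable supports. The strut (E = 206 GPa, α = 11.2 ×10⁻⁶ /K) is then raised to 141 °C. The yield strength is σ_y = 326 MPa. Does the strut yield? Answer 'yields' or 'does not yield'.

ΔT = 118.7 K. Constrained thermal stress σ = E·α·ΔT = 206.0×10³ MPa × 11.2×10⁻⁶ × 118.7 = 274 MPa (compressive).
Compare to σ_y = 326 MPa: σ < σ_y, so it does not yield.

does not yield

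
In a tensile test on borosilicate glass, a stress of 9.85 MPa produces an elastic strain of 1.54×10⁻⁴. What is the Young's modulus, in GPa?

E = σ/ε = 9.85 MPa / 1.54×10⁻⁴ = 63960 MPa = 64.0 GPa.

64.0 GPa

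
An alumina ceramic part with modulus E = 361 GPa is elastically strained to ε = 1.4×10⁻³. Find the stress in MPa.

σ = E·ε = 361000 MPa × 1.4×10⁻³ = 505 MPa.

505 MPa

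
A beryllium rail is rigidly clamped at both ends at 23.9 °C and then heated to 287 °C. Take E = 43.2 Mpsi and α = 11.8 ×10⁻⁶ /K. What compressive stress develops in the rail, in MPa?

925 MPa

E = 43.2 Mpsi = 297.9 GPa.
ΔT = 263.1 K. Constrained thermal stress σ = E·α·ΔT = 297.9×10³ MPa × 11.8×10⁻⁶ × 263.1 = 925 MPa (compressive).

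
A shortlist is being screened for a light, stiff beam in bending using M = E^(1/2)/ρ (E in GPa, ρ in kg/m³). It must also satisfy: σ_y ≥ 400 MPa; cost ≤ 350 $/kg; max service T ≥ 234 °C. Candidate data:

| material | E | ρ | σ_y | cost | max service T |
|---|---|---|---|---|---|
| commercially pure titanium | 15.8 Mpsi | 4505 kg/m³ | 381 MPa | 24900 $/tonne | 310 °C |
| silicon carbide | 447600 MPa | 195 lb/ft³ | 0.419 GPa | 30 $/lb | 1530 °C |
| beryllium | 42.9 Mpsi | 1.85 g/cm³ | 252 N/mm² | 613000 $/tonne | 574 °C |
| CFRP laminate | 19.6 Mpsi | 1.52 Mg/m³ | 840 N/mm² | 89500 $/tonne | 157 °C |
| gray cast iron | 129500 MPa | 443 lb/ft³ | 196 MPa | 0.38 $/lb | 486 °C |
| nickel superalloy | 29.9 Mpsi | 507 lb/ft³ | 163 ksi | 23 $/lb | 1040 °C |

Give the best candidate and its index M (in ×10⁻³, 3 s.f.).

silicon carbide, M = 6.77×10⁻³

Screen on constraints: σ_y ≥ 400 MPa; cost ≤ 350 $/kg; max service T ≥ 234 °C. Survivors: silicon carbide, nickel superalloy.
After converting to SI:
  silicon carbide: E = 447.6 GPa, ρ = 3124 kg/m³
  nickel superalloy: E = 206.2 GPa, ρ = 8121 kg/m³
  silicon carbide: M = 6.77×10⁻³
  nickel superalloy: M = 1.77×10⁻³
Silicon carbide ranks first.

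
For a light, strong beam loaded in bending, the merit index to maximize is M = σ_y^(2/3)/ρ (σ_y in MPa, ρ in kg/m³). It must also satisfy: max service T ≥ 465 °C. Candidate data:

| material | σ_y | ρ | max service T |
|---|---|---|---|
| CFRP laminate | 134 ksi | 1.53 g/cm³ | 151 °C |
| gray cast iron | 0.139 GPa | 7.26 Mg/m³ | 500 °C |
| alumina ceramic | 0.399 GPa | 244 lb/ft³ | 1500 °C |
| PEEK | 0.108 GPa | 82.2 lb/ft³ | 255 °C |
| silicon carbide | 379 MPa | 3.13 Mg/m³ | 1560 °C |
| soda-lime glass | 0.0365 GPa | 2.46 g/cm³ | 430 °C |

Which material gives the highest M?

silicon carbide

Screen on constraints: max service T ≥ 465 °C. Survivors: gray cast iron, alumina ceramic, silicon carbide.
Normalizing units and computing the index:
  gray cast iron: σ_y = 139.0 MPa, ρ = 7260 kg/m³
  alumina ceramic: σ_y = 399.0 MPa, ρ = 3909 kg/m³
  silicon carbide: σ_y = 379.0 MPa, ρ = 3130 kg/m³
  silicon carbide: M = 16.7×10⁻³
  alumina ceramic: M = 13.9×10⁻³
  gray cast iron: M = 3.70×10⁻³
The maximum is for silicon carbide.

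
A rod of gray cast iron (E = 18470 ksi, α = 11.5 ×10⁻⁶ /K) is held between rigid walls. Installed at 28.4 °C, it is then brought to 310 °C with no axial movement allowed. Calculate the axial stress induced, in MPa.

412 MPa

E = 18470 ksi = 127.3 GPa.
ΔT = 281.6 K. Constrained thermal stress σ = E·α·ΔT = 127.3×10³ MPa × 11.5×10⁻⁶ × 281.6 = 412 MPa (compressive).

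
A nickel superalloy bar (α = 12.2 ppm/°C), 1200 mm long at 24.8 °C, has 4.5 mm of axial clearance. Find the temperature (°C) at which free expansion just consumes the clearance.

332 °C

α·L₀·ΔT = 4.5 mm ⇒ ΔT = 4.5 / (12.2×10⁻⁶ × 1200.0) = 307.4 K.
T = 24.8 + 307.4 = 332.2 °C.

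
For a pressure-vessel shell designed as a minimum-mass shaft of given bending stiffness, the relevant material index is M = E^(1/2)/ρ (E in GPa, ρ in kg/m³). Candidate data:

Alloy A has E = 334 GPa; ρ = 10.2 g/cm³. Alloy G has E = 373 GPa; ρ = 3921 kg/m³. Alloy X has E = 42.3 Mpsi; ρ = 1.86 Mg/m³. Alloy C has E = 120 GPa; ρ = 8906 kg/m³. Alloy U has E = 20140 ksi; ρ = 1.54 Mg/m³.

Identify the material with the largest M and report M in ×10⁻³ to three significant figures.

alloy X, M = 9.18×10⁻³

Normalizing units and computing the index:
  alloy A: E = 334.0 GPa, ρ = 10200 kg/m³
  alloy G: E = 373.0 GPa, ρ = 3921 kg/m³
  alloy X: E = 291.6 GPa, ρ = 1860 kg/m³
  alloy C: E = 120.0 GPa, ρ = 8906 kg/m³
  alloy U: E = 138.9 GPa, ρ = 1540 kg/m³
  alloy X: M = 9.18×10⁻³
  alloy U: M = 7.65×10⁻³
  alloy G: M = 4.93×10⁻³
  alloy A: M = 1.79×10⁻³
  alloy C: M = 1.23×10⁻³
The maximum is for alloy X.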